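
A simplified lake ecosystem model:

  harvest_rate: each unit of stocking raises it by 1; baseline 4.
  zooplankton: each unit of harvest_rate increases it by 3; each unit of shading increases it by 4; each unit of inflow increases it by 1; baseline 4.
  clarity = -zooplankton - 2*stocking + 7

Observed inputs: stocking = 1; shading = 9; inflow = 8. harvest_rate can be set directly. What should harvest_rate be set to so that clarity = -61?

Intervening on harvest_rate fixes its value directly, overriding its dependence on stocking.
Substituting into the zooplankton equation gives zooplankton = 3*harvest_rate + 48.
clarity becomes -3*harvest_rate - 43.
Solve -3*harvest_rate - 43 = -61: harvest_rate = (-61 + 43) / -3 = 6.

harvest_rate = 6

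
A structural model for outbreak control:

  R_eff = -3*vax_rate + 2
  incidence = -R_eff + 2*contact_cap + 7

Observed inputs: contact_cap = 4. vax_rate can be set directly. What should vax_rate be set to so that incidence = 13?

vax_rate = 0

Substituting into the incidence equation gives incidence = 3*vax_rate + 13.
Solve 3*vax_rate + 13 = 13: vax_rate = (13 - 13) / 3 = 0.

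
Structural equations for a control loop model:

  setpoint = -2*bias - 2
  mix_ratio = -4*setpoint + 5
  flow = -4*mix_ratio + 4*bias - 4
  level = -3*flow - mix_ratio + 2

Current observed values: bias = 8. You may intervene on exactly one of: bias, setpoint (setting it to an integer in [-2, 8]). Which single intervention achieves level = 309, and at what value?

Intervening on bias: with other inputs at their observed values, level = 76*bias + 157. Solving for 309 gives bias = 2, within [-2, 8].
Intervening on setpoint: level = -44*setpoint - 27. Reaching 309 requires setpoint = -84/11, not an integer.

set bias = 2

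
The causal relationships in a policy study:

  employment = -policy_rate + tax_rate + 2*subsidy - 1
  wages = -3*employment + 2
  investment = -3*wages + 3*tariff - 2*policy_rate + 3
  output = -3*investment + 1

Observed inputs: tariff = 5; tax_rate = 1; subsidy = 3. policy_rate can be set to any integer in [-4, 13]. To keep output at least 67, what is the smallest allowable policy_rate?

policy_rate = 8

Substituting into the employment equation gives employment = -policy_rate + 6.
So wages = 3*policy_rate - 16.
Substituting into the investment equation gives investment = -11*policy_rate + 66.
Substituting into the output equation gives output = 33*policy_rate - 197.
Require 33*policy_rate - 197 ≥ 67, so policy_rate ≥ 8.
The smallest integer in [-4, 13] satisfying this is 8.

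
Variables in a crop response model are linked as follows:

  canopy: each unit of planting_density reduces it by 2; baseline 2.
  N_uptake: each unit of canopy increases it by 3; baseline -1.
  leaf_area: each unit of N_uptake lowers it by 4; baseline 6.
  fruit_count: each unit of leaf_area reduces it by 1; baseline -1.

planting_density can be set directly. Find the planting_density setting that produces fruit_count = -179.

planting_density = 8

Substituting into the N_uptake equation gives N_uptake = -6*planting_density + 5.
Substituting into the leaf_area equation gives leaf_area = 24*planting_density - 14.
Substituting into the fruit_count equation gives fruit_count = -24*planting_density + 13.
Solve -24*planting_density + 13 = -179: planting_density = (-179 - 13) / -24 = 8.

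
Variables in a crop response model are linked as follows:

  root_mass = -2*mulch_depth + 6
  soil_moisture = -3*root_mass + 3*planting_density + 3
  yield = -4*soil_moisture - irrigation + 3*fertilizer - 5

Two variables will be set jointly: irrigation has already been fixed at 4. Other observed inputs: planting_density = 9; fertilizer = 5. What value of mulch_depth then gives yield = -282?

mulch_depth = 10

With irrigation held at 4:
Substituting into the soil_moisture equation gives soil_moisture = 6*mulch_depth + 12.
Substituting into the yield equation gives yield = -24*mulch_depth - 42.
Solve -24*mulch_depth - 42 = -282: mulch_depth = (-282 + 42) / -24 = 10.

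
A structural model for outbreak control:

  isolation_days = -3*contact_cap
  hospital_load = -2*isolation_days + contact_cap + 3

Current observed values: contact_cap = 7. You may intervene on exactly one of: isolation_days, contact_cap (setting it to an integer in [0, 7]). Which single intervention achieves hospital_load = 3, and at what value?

Intervening on isolation_days: hospital_load = -2*isolation_days + 10. Reaching 3 requires isolation_days = 7/2, not an integer.
Intervening on contact_cap: with other inputs at their observed values, hospital_load = 7*contact_cap + 3. Solving for 3 gives contact_cap = 0, within [0, 7].

set contact_cap = 0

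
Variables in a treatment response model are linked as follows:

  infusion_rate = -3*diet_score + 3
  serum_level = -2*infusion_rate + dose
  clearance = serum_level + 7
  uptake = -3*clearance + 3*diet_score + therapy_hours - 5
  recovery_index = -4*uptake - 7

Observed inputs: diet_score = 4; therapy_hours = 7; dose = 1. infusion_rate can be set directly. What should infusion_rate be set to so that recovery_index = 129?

Intervening on infusion_rate fixes its value directly, overriding its dependence on diet_score.
Substituting into the serum_level equation gives serum_level = -2*infusion_rate + 1.
Substituting into the clearance equation gives clearance = -2*infusion_rate + 8.
uptake becomes 6*infusion_rate - 10.
Substituting into the recovery_index equation gives recovery_index = -24*infusion_rate + 33.
Solve -24*infusion_rate + 33 = 129: infusion_rate = (129 - 33) / -24 = -4.

infusion_rate = -4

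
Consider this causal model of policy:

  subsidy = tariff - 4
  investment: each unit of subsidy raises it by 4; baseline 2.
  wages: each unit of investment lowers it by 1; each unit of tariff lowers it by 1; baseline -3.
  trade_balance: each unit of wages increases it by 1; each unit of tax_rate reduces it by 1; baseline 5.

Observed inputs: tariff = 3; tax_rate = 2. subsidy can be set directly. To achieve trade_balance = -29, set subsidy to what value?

subsidy = 6

Intervening on subsidy fixes its value directly, overriding its dependence on tariff.
Substituting into the wages equation gives wages = -4*subsidy - 8.
Substituting into the trade_balance equation gives trade_balance = -4*subsidy - 5.
Solve -4*subsidy - 5 = -29: subsidy = (-29 + 5) / -4 = 6.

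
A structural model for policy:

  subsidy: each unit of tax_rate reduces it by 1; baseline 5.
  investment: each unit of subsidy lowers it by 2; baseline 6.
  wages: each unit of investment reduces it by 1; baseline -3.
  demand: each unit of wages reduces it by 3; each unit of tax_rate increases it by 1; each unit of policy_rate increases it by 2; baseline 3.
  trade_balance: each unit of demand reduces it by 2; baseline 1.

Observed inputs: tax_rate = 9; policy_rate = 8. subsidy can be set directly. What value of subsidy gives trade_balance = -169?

subsidy = -5

Intervening on subsidy fixes its value directly, overriding its dependence on tax_rate.
Substituting into the wages equation gives wages = 2*subsidy - 9.
This gives demand = -6*subsidy + 55.
Substituting into the trade_balance equation gives trade_balance = 12*subsidy - 109.
Solve 12*subsidy - 109 = -169: subsidy = (-169 + 109) / 12 = -5.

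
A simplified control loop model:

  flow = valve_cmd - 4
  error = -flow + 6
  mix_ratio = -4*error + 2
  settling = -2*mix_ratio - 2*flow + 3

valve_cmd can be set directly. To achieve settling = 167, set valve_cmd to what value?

Substituting into the error equation gives error = -valve_cmd + 10.
Substituting into the mix_ratio equation gives mix_ratio = 4*valve_cmd - 38.
Substituting into the settling equation gives settling = -10*valve_cmd + 87.
Solve -10*valve_cmd + 87 = 167: valve_cmd = (167 - 87) / -10 = -8.

valve_cmd = -8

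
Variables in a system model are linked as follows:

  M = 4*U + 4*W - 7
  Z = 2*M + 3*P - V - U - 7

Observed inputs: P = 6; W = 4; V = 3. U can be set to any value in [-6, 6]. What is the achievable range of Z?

-16 to 68

Substituting into the M equation gives M = 4*U + 9.
Z becomes 7*U + 26.
Linear in U, so extremes are at the endpoints: U = -6 gives Z = -16; U = 6 gives Z = 68.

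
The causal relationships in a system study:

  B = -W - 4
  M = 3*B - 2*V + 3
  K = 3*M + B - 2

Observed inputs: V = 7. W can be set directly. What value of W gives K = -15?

W = -6

Substituting into the M equation gives M = -3*W - 23.
Substituting into the K equation gives K = -10*W - 75.
Solve -10*W - 75 = -15: W = (-15 + 75) / -10 = -6.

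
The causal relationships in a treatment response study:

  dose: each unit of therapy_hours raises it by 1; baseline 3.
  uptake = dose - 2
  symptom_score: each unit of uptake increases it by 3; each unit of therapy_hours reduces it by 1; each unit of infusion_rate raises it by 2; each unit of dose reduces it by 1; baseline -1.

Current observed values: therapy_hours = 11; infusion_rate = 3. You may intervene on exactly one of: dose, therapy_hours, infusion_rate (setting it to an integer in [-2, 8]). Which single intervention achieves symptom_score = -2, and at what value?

set dose = 5

Intervening on dose: with other inputs at their observed values, symptom_score = 2*dose - 12. Solving for -2 gives dose = 5, within [-2, 8].
Intervening on therapy_hours: symptom_score = therapy_hours + 5. Reaching -2 requires therapy_hours = -7, outside [-2, 8].
Intervening on infusion_rate: symptom_score = 2*infusion_rate + 10. Reaching -2 requires infusion_rate = -6, outside [-2, 8].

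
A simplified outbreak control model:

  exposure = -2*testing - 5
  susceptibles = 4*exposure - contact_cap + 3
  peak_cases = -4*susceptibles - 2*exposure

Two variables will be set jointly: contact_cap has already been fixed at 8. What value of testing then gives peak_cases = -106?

With contact_cap held at 8:
Substituting into the susceptibles equation gives susceptibles = -8*testing - 25.
Substituting into the peak_cases equation gives peak_cases = 36*testing + 110.
Solve 36*testing + 110 = -106: testing = (-106 - 110) / 36 = -6.

testing = -6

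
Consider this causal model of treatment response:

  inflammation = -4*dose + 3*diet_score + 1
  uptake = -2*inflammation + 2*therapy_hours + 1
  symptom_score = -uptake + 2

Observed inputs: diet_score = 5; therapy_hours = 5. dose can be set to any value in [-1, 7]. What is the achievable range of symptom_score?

-33 to 31

Substituting into the inflammation equation gives inflammation = -4*dose + 16.
This gives uptake = 8*dose - 21.
Substituting into the symptom_score equation gives symptom_score = -8*dose + 23.
Linear in dose, so extremes are at the endpoints: dose = -1 gives symptom_score = 31; dose = 7 gives symptom_score = -33.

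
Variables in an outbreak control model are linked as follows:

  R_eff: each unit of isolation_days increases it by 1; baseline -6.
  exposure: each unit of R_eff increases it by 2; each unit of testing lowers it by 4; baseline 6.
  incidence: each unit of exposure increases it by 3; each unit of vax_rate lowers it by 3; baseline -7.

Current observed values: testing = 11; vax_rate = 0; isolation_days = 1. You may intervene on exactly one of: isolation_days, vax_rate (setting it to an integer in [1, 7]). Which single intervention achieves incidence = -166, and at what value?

set vax_rate = 5

Intervening on isolation_days: incidence = 6*isolation_days - 157. Reaching -166 requires isolation_days = -3/2, not an integer.
Intervening on vax_rate: with other inputs at their observed values, incidence = -3*vax_rate - 151. Solving for -166 gives vax_rate = 5, within [1, 7].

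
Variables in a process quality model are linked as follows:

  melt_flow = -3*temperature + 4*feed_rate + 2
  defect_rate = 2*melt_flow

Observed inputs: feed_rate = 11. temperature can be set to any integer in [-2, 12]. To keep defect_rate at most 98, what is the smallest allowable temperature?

Substituting into the melt_flow equation gives melt_flow = -3*temperature + 46.
Substituting into the defect_rate equation gives defect_rate = -6*temperature + 92.
Require -6*temperature + 92 ≤ 98, so temperature ≥ -1.
The smallest integer in [-2, 12] satisfying this is -1.

temperature = -1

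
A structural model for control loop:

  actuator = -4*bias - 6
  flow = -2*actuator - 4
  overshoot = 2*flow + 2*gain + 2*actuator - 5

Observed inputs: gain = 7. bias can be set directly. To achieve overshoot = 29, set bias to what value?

bias = 2

Substituting into the flow equation gives flow = 8*bias + 8.
overshoot becomes 8*bias + 13.
Solve 8*bias + 13 = 29: bias = (29 - 13) / 8 = 2.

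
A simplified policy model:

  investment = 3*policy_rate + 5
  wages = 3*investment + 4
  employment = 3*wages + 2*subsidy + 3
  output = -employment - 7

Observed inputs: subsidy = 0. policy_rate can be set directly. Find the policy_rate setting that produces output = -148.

policy_rate = 3

Substituting into the wages equation gives wages = 9*policy_rate + 19.
Substituting into the employment equation gives employment = 27*policy_rate + 60.
This gives output = -27*policy_rate - 67.
Solve -27*policy_rate - 67 = -148: policy_rate = (-148 + 67) / -27 = 3.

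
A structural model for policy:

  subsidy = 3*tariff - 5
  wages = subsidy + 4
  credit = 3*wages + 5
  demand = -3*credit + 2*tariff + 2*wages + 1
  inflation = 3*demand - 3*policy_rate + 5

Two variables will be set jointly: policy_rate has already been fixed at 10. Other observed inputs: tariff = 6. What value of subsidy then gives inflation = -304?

With policy_rate held at 10:
Intervening on subsidy fixes its value directly, overriding its dependence on tariff.
Substituting into the credit equation gives credit = 3*subsidy + 17.
demand becomes -7*subsidy - 30.
Substituting into the inflation equation gives inflation = -21*subsidy - 115.
Solve -21*subsidy - 115 = -304: subsidy = (-304 + 115) / -21 = 9.

subsidy = 9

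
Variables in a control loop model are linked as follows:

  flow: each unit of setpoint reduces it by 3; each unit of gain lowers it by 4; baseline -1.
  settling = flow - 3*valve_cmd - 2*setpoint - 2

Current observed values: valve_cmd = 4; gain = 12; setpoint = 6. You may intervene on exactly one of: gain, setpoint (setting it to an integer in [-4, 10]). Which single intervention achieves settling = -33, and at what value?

set gain = -3

Intervening on gain: with other inputs at their observed values, settling = -4*gain - 45. Solving for -33 gives gain = -3, within [-4, 10].
Intervening on setpoint: settling = -5*setpoint - 63. Reaching -33 requires setpoint = -6, outside [-4, 10].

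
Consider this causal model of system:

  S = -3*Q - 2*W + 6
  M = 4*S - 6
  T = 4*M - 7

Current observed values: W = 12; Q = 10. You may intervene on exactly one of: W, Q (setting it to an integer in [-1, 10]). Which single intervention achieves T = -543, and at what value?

Intervening on W: with other inputs at their observed values, T = -32*W - 415. Solving for -543 gives W = 4, within [-1, 10].
Intervening on Q: T = -48*Q - 319. Reaching -543 requires Q = 14/3, not an integer.

set W = 4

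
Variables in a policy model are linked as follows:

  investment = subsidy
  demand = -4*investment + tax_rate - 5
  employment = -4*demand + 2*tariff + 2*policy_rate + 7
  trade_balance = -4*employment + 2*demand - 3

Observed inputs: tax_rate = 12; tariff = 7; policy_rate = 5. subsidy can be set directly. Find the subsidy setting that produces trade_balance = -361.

subsidy = 5

Substituting into the demand equation gives demand = -4*subsidy + 7.
This gives employment = 16*subsidy + 3.
So trade_balance = -72*subsidy - 1.
Solve -72*subsidy - 1 = -361: subsidy = (-361 + 1) / -72 = 5.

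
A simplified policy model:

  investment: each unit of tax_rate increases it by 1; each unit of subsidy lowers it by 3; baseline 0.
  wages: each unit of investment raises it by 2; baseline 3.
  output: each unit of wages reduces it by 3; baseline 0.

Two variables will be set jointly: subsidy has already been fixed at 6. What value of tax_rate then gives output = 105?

tax_rate = -1

With subsidy held at 6:
Substituting into the investment equation gives investment = tax_rate - 18.
So wages = 2*tax_rate - 33.
So output = -6*tax_rate + 99.
Solve -6*tax_rate + 99 = 105: tax_rate = (105 - 99) / -6 = -1.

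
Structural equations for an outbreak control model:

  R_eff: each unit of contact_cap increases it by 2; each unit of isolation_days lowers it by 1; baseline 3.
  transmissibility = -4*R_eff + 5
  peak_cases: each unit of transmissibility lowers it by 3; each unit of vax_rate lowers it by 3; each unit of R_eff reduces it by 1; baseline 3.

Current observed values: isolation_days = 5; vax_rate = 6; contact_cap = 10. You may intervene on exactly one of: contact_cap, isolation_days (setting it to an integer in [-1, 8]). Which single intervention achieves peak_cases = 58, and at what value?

Intervening on contact_cap: with other inputs at their observed values, peak_cases = 22*contact_cap - 52. Solving for 58 gives contact_cap = 5, within [-1, 8].
Intervening on isolation_days: peak_cases = -11*isolation_days + 223. Reaching 58 requires isolation_days = 15, outside [-1, 8].

set contact_cap = 5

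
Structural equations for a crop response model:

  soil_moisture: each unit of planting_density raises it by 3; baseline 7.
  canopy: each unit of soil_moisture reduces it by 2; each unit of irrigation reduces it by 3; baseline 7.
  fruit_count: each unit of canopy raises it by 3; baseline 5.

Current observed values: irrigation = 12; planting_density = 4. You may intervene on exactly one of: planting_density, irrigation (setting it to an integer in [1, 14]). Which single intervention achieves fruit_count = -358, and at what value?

Intervening on planting_density: with other inputs at their observed values, fruit_count = -18*planting_density - 124. Solving for -358 gives planting_density = 13, within [1, 14].
Intervening on irrigation: fruit_count = -9*irrigation - 88. Reaching -358 requires irrigation = 30, outside [1, 14].

set planting_density = 13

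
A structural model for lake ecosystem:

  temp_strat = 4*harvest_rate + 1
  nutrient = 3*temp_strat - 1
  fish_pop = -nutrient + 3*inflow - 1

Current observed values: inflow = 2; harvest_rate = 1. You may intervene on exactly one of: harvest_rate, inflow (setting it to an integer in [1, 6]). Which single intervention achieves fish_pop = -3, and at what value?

set inflow = 4

Intervening on harvest_rate: fish_pop = -12*harvest_rate + 3. Reaching -3 requires harvest_rate = 1/2, not an integer.
Intervening on inflow: with other inputs at their observed values, fish_pop = 3*inflow - 15. Solving for -3 gives inflow = 4, within [1, 6].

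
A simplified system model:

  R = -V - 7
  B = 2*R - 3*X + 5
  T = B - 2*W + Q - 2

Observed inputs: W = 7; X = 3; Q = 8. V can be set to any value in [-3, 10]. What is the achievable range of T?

-46 to -20

Substituting into the B equation gives B = -2*V - 18.
Substituting into the T equation gives T = -2*V - 26.
Linear in V, so extremes are at the endpoints: V = -3 gives T = -20; V = 10 gives T = -46.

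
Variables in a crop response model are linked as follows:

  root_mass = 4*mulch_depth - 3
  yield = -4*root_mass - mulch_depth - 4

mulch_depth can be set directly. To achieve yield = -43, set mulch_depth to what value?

Substituting into the yield equation gives yield = -17*mulch_depth + 8.
Solve -17*mulch_depth + 8 = -43: mulch_depth = (-43 - 8) / -17 = 3.

mulch_depth = 3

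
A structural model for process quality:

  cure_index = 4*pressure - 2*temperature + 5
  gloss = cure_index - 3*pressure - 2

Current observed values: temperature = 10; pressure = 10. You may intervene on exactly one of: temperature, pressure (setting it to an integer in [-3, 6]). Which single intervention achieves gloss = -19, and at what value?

Intervening on temperature: gloss = -2*temperature + 13. Reaching -19 requires temperature = 16, outside [-3, 6].
Intervening on pressure: with other inputs at their observed values, gloss = pressure - 17. Solving for -19 gives pressure = -2, within [-3, 6].

set pressure = -2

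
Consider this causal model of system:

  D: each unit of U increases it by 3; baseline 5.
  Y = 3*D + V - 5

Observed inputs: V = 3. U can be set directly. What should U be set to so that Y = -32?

U = -5

Substituting into the Y equation gives Y = 9*U + 13.
Solve 9*U + 13 = -32: U = (-32 - 13) / 9 = -5.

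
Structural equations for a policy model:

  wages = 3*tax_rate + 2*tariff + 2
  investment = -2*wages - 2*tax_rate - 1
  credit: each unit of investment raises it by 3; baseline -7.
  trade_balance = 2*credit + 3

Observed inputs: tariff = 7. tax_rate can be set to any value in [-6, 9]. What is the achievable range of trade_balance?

Substituting into the wages equation gives wages = 3*tax_rate + 16.
investment becomes -8*tax_rate - 33.
credit becomes -24*tax_rate - 106.
So trade_balance = -48*tax_rate - 209.
Linear in tax_rate, so extremes are at the endpoints: tax_rate = -6 gives trade_balance = 79; tax_rate = 9 gives trade_balance = -641.

-641 to 79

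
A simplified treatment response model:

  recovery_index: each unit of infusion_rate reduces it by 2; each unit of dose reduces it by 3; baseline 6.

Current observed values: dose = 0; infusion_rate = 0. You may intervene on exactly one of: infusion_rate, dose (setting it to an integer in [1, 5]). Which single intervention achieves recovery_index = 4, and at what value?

Intervening on infusion_rate: with other inputs at their observed values, recovery_index = -2*infusion_rate + 6. Solving for 4 gives infusion_rate = 1, within [1, 5].
Intervening on dose: recovery_index = -3*dose + 6. Reaching 4 requires dose = 2/3, not an integer.

set infusion_rate = 1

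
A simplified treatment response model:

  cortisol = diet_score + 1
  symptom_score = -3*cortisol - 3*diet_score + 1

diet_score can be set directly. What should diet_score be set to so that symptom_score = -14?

Substituting into the symptom_score equation gives symptom_score = -6*diet_score - 2.
Solve -6*diet_score - 2 = -14: diet_score = (-14 + 2) / -6 = 2.

diet_score = 2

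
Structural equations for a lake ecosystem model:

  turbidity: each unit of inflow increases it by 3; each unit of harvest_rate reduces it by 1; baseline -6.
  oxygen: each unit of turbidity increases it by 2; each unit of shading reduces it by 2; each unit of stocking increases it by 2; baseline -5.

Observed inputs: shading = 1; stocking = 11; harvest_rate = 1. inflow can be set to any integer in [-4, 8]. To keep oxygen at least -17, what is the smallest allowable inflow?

Substituting into the turbidity equation gives turbidity = 3*inflow - 7.
Substituting into the oxygen equation gives oxygen = 6*inflow + 1.
Require 6*inflow + 1 ≥ -17, so inflow ≥ -3.
The smallest integer in [-4, 8] satisfying this is -3.

inflow = -3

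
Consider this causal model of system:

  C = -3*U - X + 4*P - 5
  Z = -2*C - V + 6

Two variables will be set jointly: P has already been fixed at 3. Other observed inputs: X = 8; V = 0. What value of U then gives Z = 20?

With P held at 3:
Substituting into the C equation gives C = -3*U - 1.
This gives Z = 6*U + 8.
Solve 6*U + 8 = 20: U = (20 - 8) / 6 = 2.

U = 2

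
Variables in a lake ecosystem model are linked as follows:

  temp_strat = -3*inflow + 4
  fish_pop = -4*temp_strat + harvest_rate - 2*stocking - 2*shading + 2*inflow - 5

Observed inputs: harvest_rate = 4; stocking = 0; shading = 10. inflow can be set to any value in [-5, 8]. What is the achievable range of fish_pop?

-107 to 75

Substituting into the fish_pop equation gives fish_pop = 14*inflow - 37.
Linear in inflow, so extremes are at the endpoints: inflow = -5 gives fish_pop = -107; inflow = 8 gives fish_pop = 75.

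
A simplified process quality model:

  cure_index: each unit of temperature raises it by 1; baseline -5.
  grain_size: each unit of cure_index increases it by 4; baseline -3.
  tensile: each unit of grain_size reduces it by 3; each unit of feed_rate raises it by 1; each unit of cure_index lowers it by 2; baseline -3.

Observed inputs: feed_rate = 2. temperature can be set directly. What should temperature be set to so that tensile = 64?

Substituting into the grain_size equation gives grain_size = 4*temperature - 23.
tensile becomes -14*temperature + 78.
Solve -14*temperature + 78 = 64: temperature = (64 - 78) / -14 = 1.

temperature = 1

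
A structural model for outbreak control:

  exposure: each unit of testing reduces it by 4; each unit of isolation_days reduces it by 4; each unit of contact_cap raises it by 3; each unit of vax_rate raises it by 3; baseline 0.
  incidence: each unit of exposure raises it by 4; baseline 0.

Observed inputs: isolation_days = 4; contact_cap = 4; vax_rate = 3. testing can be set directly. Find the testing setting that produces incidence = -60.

Substituting into the exposure equation gives exposure = -4*testing + 5.
Substituting into the incidence equation gives incidence = -16*testing + 20.
Solve -16*testing + 20 = -60: testing = (-60 - 20) / -16 = 5.

testing = 5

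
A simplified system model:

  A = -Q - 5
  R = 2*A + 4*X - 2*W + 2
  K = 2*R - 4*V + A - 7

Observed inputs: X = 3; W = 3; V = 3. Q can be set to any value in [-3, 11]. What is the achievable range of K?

-83 to -13

Substituting into the R equation gives R = -2*Q - 2.
So K = -5*Q - 28.
Linear in Q, so extremes are at the endpoints: Q = -3 gives K = -13; Q = 11 gives K = -83.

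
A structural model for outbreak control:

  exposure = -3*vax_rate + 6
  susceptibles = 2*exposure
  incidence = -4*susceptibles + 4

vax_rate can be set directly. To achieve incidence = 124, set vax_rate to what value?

vax_rate = 7

Substituting into the susceptibles equation gives susceptibles = -6*vax_rate + 12.
So incidence = 24*vax_rate - 44.
Solve 24*vax_rate - 44 = 124: vax_rate = (124 + 44) / 24 = 7.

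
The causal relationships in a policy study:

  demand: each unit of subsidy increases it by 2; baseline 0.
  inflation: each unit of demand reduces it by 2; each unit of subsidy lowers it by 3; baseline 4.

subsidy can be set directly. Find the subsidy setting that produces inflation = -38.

Substituting into the inflation equation gives inflation = -7*subsidy + 4.
Solve -7*subsidy + 4 = -38: subsidy = (-38 - 4) / -7 = 6.

subsidy = 6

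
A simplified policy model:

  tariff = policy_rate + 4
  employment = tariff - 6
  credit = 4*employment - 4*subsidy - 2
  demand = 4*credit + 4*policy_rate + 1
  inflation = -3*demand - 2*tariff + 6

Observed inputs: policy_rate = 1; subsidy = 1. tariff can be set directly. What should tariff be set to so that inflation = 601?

tariff = -5

Intervening on tariff fixes its value directly, overriding its dependence on policy_rate.
Substituting into the credit equation gives credit = 4*tariff - 30.
Substituting into the demand equation gives demand = 16*tariff - 115.
Substituting into the inflation equation gives inflation = -50*tariff + 351.
Solve -50*tariff + 351 = 601: tariff = (601 - 351) / -50 = -5.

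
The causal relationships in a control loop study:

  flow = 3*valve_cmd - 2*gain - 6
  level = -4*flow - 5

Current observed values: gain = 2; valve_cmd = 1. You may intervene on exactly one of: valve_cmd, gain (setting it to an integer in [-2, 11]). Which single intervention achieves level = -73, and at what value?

Intervening on valve_cmd: with other inputs at their observed values, level = -12*valve_cmd + 35. Solving for -73 gives valve_cmd = 9, within [-2, 11].
Intervening on gain: level = 8*gain + 7. Reaching -73 requires gain = -10, outside [-2, 11].

set valve_cmd = 9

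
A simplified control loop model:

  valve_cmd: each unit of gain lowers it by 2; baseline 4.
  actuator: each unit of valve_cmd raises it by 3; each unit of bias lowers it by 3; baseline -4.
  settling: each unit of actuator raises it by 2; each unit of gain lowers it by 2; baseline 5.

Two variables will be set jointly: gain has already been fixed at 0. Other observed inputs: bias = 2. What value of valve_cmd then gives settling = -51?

With gain held at 0:
Intervening on valve_cmd fixes its value directly, overriding its dependence on gain.
Substituting into the actuator equation gives actuator = 3*valve_cmd - 10.
This gives settling = 6*valve_cmd - 15.
Solve 6*valve_cmd - 15 = -51: valve_cmd = (-51 + 15) / 6 = -6.

valve_cmd = -6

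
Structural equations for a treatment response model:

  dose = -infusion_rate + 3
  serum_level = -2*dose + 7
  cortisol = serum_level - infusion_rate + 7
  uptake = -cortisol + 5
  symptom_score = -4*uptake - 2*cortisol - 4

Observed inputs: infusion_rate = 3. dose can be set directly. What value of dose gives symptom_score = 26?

Intervening on dose fixes its value directly, overriding its dependence on infusion_rate.
Substituting into the cortisol equation gives cortisol = -2*dose + 11.
Substituting into the uptake equation gives uptake = 2*dose - 6.
So symptom_score = -4*dose - 2.
Solve -4*dose - 2 = 26: dose = (26 + 2) / -4 = -7.

dose = -7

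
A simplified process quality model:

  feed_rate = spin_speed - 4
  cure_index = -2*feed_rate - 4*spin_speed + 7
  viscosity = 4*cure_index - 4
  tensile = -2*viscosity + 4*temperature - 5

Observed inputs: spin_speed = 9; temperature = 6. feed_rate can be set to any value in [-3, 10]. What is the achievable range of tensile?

Intervening on feed_rate fixes its value directly, overriding its dependence on spin_speed.
Substituting into the cure_index equation gives cure_index = -2*feed_rate - 29.
So viscosity = -8*feed_rate - 120.
Substituting into the tensile equation gives tensile = 16*feed_rate + 259.
Linear in feed_rate, so extremes are at the endpoints: feed_rate = -3 gives tensile = 211; feed_rate = 10 gives tensile = 419.

211 to 419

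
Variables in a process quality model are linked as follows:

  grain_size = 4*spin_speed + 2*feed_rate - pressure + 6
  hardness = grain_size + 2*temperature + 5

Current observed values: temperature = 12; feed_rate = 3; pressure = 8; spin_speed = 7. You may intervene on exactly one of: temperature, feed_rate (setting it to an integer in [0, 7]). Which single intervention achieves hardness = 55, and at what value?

Intervening on temperature: hardness = 2*temperature + 37. Reaching 55 requires temperature = 9, outside [0, 7].
Intervening on feed_rate: with other inputs at their observed values, hardness = 2*feed_rate + 55. Solving for 55 gives feed_rate = 0, within [0, 7].

set feed_rate = 0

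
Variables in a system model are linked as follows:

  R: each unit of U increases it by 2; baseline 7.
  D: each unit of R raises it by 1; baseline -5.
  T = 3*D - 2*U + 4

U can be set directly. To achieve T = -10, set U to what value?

Substituting into the D equation gives D = 2*U + 2.
Substituting into the T equation gives T = 4*U + 10.
Solve 4*U + 10 = -10: U = (-10 - 10) / 4 = -5.

U = -5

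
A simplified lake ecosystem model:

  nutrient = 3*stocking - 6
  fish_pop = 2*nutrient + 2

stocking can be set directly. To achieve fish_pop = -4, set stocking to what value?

Substituting into the fish_pop equation gives fish_pop = 6*stocking - 10.
Solve 6*stocking - 10 = -4: stocking = (-4 + 10) / 6 = 1.

stocking = 1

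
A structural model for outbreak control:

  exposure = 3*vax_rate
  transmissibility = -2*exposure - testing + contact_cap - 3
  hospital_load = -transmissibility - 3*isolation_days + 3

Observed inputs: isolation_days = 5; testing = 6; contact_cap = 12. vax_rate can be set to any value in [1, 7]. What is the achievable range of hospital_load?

-9 to 27

Substituting into the transmissibility equation gives transmissibility = -6*vax_rate + 3.
Substituting into the hospital_load equation gives hospital_load = 6*vax_rate - 15.
Linear in vax_rate, so extremes are at the endpoints: vax_rate = 1 gives hospital_load = -9; vax_rate = 7 gives hospital_load = 27.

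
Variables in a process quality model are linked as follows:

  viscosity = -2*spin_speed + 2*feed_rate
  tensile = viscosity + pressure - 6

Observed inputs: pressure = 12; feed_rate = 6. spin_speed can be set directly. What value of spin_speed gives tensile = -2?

Substituting into the viscosity equation gives viscosity = -2*spin_speed + 12.
Substituting into the tensile equation gives tensile = -2*spin_speed + 18.
Solve -2*spin_speed + 18 = -2: spin_speed = (-2 - 18) / -2 = 10.

spin_speed = 10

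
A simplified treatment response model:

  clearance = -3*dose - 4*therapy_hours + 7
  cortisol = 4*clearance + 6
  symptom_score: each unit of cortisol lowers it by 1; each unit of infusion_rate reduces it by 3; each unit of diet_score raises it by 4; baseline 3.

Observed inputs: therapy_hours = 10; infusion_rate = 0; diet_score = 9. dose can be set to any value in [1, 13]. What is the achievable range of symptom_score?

Substituting into the clearance equation gives clearance = -3*dose - 33.
So cortisol = -12*dose - 126.
This gives symptom_score = 12*dose + 165.
Linear in dose, so extremes are at the endpoints: dose = 1 gives symptom_score = 177; dose = 13 gives symptom_score = 321.

177 to 321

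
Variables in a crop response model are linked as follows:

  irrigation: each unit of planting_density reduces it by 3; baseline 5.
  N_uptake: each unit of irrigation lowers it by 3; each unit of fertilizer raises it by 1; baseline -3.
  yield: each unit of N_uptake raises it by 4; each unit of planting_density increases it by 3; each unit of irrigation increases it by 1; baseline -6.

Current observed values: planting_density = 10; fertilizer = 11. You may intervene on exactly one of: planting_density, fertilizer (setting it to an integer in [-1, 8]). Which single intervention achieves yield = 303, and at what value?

set fertilizer = 4

Intervening on planting_density: yield = 36*planting_density - 29. Reaching 303 requires planting_density = 83/9, not an integer.
Intervening on fertilizer: with other inputs at their observed values, yield = 4*fertilizer + 287. Solving for 303 gives fertilizer = 4, within [-1, 8].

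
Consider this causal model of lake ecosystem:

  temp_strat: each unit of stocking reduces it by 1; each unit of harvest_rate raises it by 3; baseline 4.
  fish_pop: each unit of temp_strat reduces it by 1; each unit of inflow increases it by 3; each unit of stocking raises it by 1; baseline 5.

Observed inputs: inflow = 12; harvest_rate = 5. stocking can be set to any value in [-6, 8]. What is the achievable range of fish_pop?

Substituting into the temp_strat equation gives temp_strat = -stocking + 19.
So fish_pop = 2*stocking + 22.
Linear in stocking, so extremes are at the endpoints: stocking = -6 gives fish_pop = 10; stocking = 8 gives fish_pop = 38.

10 to 38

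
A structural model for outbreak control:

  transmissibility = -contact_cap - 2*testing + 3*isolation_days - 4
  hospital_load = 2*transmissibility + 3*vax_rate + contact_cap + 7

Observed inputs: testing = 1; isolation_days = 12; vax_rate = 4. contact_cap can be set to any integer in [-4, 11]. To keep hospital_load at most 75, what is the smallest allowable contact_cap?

contact_cap = 4

Substituting into the transmissibility equation gives transmissibility = -contact_cap + 30.
So hospital_load = -contact_cap + 79.
Require -contact_cap + 79 ≤ 75, so contact_cap ≥ 4.
The smallest integer in [-4, 11] satisfying this is 4.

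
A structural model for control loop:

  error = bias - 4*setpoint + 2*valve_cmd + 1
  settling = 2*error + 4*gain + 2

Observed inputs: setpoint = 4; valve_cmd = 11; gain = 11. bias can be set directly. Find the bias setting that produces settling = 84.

bias = 12

Substituting into the error equation gives error = bias + 7.
Substituting into the settling equation gives settling = 2*bias + 60.
Solve 2*bias + 60 = 84: bias = (84 - 60) / 2 = 12.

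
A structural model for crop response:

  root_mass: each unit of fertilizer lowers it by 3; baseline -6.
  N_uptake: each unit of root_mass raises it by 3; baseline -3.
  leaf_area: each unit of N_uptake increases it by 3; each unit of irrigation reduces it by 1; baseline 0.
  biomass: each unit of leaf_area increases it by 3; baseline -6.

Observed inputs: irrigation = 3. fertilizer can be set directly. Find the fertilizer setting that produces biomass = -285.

Substituting into the N_uptake equation gives N_uptake = -9*fertilizer - 21.
Substituting into the leaf_area equation gives leaf_area = -27*fertilizer - 66.
biomass becomes -81*fertilizer - 204.
Solve -81*fertilizer - 204 = -285: fertilizer = (-285 + 204) / -81 = 1.

fertilizer = 1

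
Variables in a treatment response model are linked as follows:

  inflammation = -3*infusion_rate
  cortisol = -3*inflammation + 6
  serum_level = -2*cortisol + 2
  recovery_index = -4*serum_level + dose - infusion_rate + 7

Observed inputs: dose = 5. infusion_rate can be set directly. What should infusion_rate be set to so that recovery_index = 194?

infusion_rate = 2

Substituting into the cortisol equation gives cortisol = 9*infusion_rate + 6.
serum_level becomes -18*infusion_rate - 10.
Substituting into the recovery_index equation gives recovery_index = 71*infusion_rate + 52.
Solve 71*infusion_rate + 52 = 194: infusion_rate = (194 - 52) / 71 = 2.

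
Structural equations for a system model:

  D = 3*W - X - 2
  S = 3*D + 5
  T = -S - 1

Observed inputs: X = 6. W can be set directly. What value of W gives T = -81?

W = 11

Substituting into the D equation gives D = 3*W - 8.
Substituting into the S equation gives S = 9*W - 19.
Substituting into the T equation gives T = -9*W + 18.
Solve -9*W + 18 = -81: W = (-81 - 18) / -9 = 11.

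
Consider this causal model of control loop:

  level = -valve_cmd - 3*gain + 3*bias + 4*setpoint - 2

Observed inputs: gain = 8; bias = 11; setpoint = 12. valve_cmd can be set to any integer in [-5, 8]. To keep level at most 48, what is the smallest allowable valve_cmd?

Substituting into the level equation gives level = -valve_cmd + 55.
Require -valve_cmd + 55 ≤ 48, so valve_cmd ≥ 7.
The smallest integer in [-5, 8] satisfying this is 7.

valve_cmd = 7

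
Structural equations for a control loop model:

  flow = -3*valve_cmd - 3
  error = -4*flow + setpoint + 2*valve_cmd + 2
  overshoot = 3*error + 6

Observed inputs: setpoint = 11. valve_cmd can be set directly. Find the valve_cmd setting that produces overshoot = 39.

valve_cmd = -1

Substituting into the error equation gives error = 14*valve_cmd + 25.
Substituting into the overshoot equation gives overshoot = 42*valve_cmd + 81.
Solve 42*valve_cmd + 81 = 39: valve_cmd = (39 - 81) / 42 = -1.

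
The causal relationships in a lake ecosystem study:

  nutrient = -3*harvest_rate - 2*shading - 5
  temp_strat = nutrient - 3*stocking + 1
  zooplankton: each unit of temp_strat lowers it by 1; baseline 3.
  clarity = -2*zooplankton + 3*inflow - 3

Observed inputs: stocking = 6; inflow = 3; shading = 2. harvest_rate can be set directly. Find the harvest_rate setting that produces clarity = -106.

harvest_rate = 9

Substituting into the nutrient equation gives nutrient = -3*harvest_rate - 9.
Substituting into the temp_strat equation gives temp_strat = -3*harvest_rate - 26.
This gives zooplankton = 3*harvest_rate + 29.
Substituting into the clarity equation gives clarity = -6*harvest_rate - 52.
Solve -6*harvest_rate - 52 = -106: harvest_rate = (-106 + 52) / -6 = 9.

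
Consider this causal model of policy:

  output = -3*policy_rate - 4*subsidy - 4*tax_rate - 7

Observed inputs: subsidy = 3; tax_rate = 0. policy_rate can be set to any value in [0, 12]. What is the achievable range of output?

-55 to -19

Substituting into the output equation gives output = -3*policy_rate - 19.
Linear in policy_rate, so extremes are at the endpoints: policy_rate = 0 gives output = -19; policy_rate = 12 gives output = -55.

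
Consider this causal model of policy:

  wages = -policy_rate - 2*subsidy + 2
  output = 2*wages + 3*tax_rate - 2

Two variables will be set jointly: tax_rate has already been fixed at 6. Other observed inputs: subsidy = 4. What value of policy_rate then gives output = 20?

With tax_rate held at 6:
Substituting into the wages equation gives wages = -policy_rate - 6.
Substituting into the output equation gives output = -2*policy_rate + 4.
Solve -2*policy_rate + 4 = 20: policy_rate = (20 - 4) / -2 = -8.

policy_rate = -8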